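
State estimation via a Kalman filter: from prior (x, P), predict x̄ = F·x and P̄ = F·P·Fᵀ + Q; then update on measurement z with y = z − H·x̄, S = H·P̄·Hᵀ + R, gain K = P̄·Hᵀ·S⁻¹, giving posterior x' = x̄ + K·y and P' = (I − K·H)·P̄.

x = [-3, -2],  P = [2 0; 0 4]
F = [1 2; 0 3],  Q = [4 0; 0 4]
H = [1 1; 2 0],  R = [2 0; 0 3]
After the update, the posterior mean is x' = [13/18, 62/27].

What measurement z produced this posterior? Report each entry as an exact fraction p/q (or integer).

x̄ = F·x = [-7, -6]
P̄ = F·P·Fᵀ + Q = [22 24; 24 40]
S = H·P̄·Hᵀ + R = [112 92; 92 91]
K = P̄·Hᵀ·S⁻¹ = [23/288 29/72; 22/27 -8/27]
x' − x̄ = [139/18, 224/27] = K·y
y = (KᵀK)⁻¹·Kᵀ·(x' − x̄) = [16, 16]
z = y + H·x̄ = [16, 16] + [-13, -14] = [3, 2]

z = [3, 2]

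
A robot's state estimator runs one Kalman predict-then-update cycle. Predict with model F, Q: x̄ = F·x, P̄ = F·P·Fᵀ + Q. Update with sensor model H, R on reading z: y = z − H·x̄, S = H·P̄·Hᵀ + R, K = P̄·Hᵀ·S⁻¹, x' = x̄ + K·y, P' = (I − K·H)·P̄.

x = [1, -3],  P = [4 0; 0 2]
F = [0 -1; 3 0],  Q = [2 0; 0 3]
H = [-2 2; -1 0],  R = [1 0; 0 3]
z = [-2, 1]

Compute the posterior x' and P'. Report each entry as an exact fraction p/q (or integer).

x' = [977/1147, -147/1147]
P' = [1884/1147 1872/1147; 1872/1147 2145/1147]

x̄ = F·x = [3, 3]
P̄ = F·P·Fᵀ + Q = [4 0; 0 39]
y = z − H·x̄ = [-2, 4]
S = H·P̄·Hᵀ + R = [173 8; 8 7]
K = P̄·Hᵀ·S⁻¹ = [-24/1147 -628/1147; 546/1147 -624/1147]
x' = x̄ + K·y = [977/1147, -147/1147]
P' = (I − K·H)·P̄ = [1884/1147 1872/1147; 1872/1147 2145/1147]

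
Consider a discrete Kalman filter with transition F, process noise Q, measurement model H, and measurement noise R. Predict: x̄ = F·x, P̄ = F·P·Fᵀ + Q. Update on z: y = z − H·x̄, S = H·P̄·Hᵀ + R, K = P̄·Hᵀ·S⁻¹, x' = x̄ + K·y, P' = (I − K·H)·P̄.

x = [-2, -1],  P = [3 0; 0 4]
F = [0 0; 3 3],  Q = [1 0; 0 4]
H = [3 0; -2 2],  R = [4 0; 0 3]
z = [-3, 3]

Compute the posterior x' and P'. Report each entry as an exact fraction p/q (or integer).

x̄ = F·x = [0, -9]
P̄ = F·P·Fᵀ + Q = [1 0; 0 67]
y = z − H·x̄ = [-3, 21]
S = H·P̄·Hᵀ + R = [13 -6; -6 275]
K = P̄·Hᵀ·S⁻¹ = [813/3539 -8/3539; 804/3539 1742/3539]
x' = x̄ + K·y = [-2607/3539, 2319/3539]
P' = (I − K·H)·P̄ = [1084/3539 1072/3539; 1072/3539 3685/3539]

x' = [-2607/3539, 2319/3539]
P' = [1084/3539 1072/3539; 1072/3539 3685/3539]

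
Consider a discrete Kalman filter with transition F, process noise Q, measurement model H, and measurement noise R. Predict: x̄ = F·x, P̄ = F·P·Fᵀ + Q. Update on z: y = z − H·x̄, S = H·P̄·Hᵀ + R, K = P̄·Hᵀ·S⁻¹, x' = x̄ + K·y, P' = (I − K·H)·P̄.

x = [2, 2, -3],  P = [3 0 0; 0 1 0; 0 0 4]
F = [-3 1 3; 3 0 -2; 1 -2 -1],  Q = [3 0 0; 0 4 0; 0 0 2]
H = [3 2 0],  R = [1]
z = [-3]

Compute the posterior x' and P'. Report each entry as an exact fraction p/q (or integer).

x̄ = F·x = [-13, 12, 1]
P̄ = F·P·Fᵀ + Q = [67 -51 -23; -51 47 17; -23 17 13]
y = z − H·x̄ = [12]
S = H·P̄·Hᵀ + R = [180]
K = P̄·Hᵀ·S⁻¹ = [11/20; -59/180; -7/36]
x' = x̄ + K·y = [-32/5, 121/15, -4/3]
P' = (I − K·H)·P̄ = [251/20 -371/20 -15/4; -371/20 4979/180 199/36; -15/4 199/36 223/36]

x' = [-32/5, 121/15, -4/3]
P' = [251/20 -371/20 -15/4; -371/20 4979/180 199/36; -15/4 199/36 223/36]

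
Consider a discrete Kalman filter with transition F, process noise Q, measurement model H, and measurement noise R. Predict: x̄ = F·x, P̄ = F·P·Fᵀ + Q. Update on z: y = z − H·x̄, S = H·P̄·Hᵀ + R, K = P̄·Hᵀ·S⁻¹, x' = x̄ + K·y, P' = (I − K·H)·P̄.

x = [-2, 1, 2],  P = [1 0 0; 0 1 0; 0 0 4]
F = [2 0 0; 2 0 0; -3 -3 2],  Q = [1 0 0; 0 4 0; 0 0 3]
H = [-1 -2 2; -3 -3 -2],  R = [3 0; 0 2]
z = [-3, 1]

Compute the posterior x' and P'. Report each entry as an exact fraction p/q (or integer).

x' = [-27389/53651, 38764/53651, -46749/53651]
P' = [74530/53651 -54796/53651 -25136/53651; -54796/53651 50584/53651 13358/53651; -25136/53651 13358/53651 26959/53651]

x̄ = F·x = [-4, -4, 7]
P̄ = F·P·Fᵀ + Q = [5 4 -6; 4 8 -6; -6 -6 37]
y = z − H·x̄ = [-29, -9]
S = H·P̄·Hᵀ + R = [276 -13; -13 195]
K = P̄·Hᵀ·S⁻¹ = [-390/4127 -4465/53651; -504/4127 -7040/53651; 1342/4127 -9292/53651]
x' = x̄ + K·y = [-27389/53651, 38764/53651, -46749/53651]
P' = (I − K·H)·P̄ = [74530/53651 -54796/53651 -25136/53651; -54796/53651 50584/53651 13358/53651; -25136/53651 13358/53651 26959/53651]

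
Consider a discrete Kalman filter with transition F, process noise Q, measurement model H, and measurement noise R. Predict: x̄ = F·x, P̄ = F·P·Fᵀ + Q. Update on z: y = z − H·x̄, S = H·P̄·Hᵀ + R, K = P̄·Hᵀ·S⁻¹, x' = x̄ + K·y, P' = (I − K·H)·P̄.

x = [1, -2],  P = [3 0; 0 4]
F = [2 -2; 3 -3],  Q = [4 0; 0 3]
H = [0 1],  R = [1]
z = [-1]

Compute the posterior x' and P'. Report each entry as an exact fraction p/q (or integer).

x' = [-18/67, -57/67]
P' = [380/67 42/67; 42/67 66/67]

x̄ = F·x = [6, 9]
P̄ = F·P·Fᵀ + Q = [32 42; 42 66]
y = z − H·x̄ = [-10]
S = H·P̄·Hᵀ + R = [67]
K = P̄·Hᵀ·S⁻¹ = [42/67; 66/67]
x' = x̄ + K·y = [-18/67, -57/67]
P' = (I − K·H)·P̄ = [380/67 42/67; 42/67 66/67]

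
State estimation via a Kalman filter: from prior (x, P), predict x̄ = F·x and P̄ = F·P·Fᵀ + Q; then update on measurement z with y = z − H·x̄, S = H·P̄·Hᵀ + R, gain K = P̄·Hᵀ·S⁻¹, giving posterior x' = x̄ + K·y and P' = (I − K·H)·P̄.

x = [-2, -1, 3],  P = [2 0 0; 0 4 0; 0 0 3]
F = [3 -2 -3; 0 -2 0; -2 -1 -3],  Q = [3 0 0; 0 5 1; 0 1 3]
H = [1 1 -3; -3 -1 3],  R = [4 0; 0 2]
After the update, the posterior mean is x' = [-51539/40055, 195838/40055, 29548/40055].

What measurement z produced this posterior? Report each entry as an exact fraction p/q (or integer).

x̄ = F·x = [-13, 2, -4]
P̄ = F·P·Fᵀ + Q = [64 16 23; 16 21 9; 23 9 42]
S = H·P̄·Hᵀ + R = [307 -325; -325 605]
K = P̄·Hᵀ·S⁻¹ = [-3852/8011 -19549/40055; -760/8011 -4822/40055; -4127/8011 -7907/40055]
x' − x̄ = [469176/40055, 115728/40055, 189768/40055] = K·y
y = (KᵀK)⁻¹·Kᵀ·(x' − x̄) = [0, -24]
z = y + H·x̄ = [0, -24] + [1, 25] = [1, 1]

z = [1, 1]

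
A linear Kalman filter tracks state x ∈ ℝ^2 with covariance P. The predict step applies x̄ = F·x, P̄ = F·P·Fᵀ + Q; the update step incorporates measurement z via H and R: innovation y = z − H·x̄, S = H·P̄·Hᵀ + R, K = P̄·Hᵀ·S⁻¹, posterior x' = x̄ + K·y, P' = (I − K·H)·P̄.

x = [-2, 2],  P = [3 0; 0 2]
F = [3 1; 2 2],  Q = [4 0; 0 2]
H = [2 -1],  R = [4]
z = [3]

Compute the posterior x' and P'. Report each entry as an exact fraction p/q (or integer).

x' = [102/35, 121/35]
P' = [187/35 286/35; 286/35 528/35]

x̄ = F·x = [-4, 0]
P̄ = F·P·Fᵀ + Q = [33 22; 22 22]
y = z − H·x̄ = [11]
S = H·P̄·Hᵀ + R = [70]
K = P̄·Hᵀ·S⁻¹ = [22/35; 11/35]
x' = x̄ + K·y = [102/35, 121/35]
P' = (I − K·H)·P̄ = [187/35 286/35; 286/35 528/35]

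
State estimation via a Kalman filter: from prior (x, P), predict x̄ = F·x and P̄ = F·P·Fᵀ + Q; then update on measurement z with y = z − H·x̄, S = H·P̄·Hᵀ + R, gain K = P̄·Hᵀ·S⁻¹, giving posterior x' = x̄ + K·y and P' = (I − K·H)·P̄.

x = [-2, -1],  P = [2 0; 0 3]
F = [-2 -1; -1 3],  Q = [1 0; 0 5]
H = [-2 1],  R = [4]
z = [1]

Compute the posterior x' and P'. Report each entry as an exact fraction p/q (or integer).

x' = [91/53, 211/53]
P' = [431/106 373/53; 373/53 834/53]

x̄ = F·x = [5, -1]
P̄ = F·P·Fᵀ + Q = [12 -5; -5 34]
y = z − H·x̄ = [12]
S = H·P̄·Hᵀ + R = [106]
K = P̄·Hᵀ·S⁻¹ = [-29/106; 22/53]
x' = x̄ + K·y = [91/53, 211/53]
P' = (I − K·H)·P̄ = [431/106 373/53; 373/53 834/53]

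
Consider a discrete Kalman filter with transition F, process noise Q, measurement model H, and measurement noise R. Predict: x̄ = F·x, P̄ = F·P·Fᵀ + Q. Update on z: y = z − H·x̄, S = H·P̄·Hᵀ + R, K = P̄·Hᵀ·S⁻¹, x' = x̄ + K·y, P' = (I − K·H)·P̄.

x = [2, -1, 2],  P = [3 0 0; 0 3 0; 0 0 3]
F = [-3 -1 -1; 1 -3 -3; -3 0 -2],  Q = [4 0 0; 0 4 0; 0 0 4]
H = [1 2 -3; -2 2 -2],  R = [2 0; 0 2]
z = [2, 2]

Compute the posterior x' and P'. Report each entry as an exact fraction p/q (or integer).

x̄ = F·x = [-7, -1, -10]
P̄ = F·P·Fᵀ + Q = [37 9 33; 9 61 9; 33 9 43]
y = z − H·x̄ = [-19, -30]
S = H·P̄·Hᵀ + R = [400 452; 452 686]
K = P̄·Hᵀ·S⁻¹ = [120/337 -139/337; 4059/8762 -788/4381; 1765/17524 -2293/8762]
x' = x̄ + K·y = [-469/337, -38603/8762, -71195/17524]
P' = (I − K·H)·P̄ = [791/337 2507/337 1855/337; 2507/337 123941/4381 92138/4381; 1855/337 92138/4381 138339/8762]

x' = [-469/337, -38603/8762, -71195/17524]
P' = [791/337 2507/337 1855/337; 2507/337 123941/4381 92138/4381; 1855/337 92138/4381 138339/8762]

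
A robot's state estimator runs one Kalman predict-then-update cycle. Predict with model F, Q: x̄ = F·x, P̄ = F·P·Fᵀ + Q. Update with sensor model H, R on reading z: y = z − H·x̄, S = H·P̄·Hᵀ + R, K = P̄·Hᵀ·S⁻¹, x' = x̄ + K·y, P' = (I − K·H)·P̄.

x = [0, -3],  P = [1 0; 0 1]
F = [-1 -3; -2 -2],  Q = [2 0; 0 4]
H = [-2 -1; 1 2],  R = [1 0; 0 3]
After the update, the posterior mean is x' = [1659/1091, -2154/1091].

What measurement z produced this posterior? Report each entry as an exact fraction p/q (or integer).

x̄ = F·x = [9, 6]
P̄ = F·P·Fᵀ + Q = [12 8; 8 12]
S = H·P̄·Hᵀ + R = [93 -88; -88 95]
K = P̄·Hᵀ·S⁻¹ = [-576/1091 -212/1091; 156/1091 512/1091]
x' − x̄ = [-8160/1091, -8700/1091] = K·y
y = (KᵀK)⁻¹·Kᵀ·(x' − x̄) = [23, -24]
z = y + H·x̄ = [23, -24] + [-24, 21] = [-1, -3]

z = [-1, -3]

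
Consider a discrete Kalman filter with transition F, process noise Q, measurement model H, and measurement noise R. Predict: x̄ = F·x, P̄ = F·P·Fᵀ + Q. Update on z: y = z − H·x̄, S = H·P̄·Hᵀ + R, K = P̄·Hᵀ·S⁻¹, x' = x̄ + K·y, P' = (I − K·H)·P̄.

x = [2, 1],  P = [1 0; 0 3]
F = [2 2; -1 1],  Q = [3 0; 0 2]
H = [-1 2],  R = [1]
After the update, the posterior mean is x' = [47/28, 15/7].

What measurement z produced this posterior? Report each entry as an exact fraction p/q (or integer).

z = [3]

x̄ = F·x = [6, -1]
P̄ = F·P·Fᵀ + Q = [19 4; 4 6]
S = H·P̄·Hᵀ + R = [28]
K = P̄·Hᵀ·S⁻¹ = [-11/28; 2/7]
x' − x̄ = [-121/28, 22/7] = K·y
y = (KᵀK)⁻¹·Kᵀ·(x' − x̄) = [11]
z = y + H·x̄ = [11] + [-8] = [3]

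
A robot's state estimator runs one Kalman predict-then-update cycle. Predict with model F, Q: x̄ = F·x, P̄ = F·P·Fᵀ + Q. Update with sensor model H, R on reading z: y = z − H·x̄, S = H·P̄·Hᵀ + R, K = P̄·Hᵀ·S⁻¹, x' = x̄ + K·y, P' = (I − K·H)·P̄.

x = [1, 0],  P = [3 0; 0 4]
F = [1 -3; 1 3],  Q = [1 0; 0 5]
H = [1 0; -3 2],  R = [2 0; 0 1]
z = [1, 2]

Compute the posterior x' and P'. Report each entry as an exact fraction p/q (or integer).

x̄ = F·x = [1, 1]
P̄ = F·P·Fᵀ + Q = [40 -33; -33 44]
y = z − H·x̄ = [0, 3]
S = H·P̄·Hᵀ + R = [42 -186; -186 933]
K = P̄·Hᵀ·S⁻¹ = [454/765 -62/765; 1331/1530 286/765]
x' = x̄ + K·y = [193/255, 541/255]
P' = (I − K·H)·P̄ = [908/765 1331/765; 1331/765 4279/1530]

x' = [193/255, 541/255]
P' = [908/765 1331/765; 1331/765 4279/1530]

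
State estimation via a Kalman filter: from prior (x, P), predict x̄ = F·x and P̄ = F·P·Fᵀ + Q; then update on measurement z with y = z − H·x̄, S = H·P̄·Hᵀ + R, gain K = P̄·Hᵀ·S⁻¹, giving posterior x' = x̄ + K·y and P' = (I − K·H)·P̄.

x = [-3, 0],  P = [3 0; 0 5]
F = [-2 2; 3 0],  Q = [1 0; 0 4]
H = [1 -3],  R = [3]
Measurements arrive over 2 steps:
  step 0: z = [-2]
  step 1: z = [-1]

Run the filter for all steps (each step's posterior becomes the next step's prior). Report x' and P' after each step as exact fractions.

step 0: x' = [-169/141, 26/141], P' = [710/47 227/47; 227/47 88/47]
step 1: x' = [34468/39077, 1051/1699], P' = [188499/78154 1146/1699; 1146/1699 874/1699]

step 0: x̄ = F·x = [6, -9]
step 0: P̄ = F·P·Fᵀ + Q = [33 -18; -18 31]
step 0: y = z − H·x̄ = [-35]
step 0: S = H·P̄·Hᵀ + R = [423]
step 0: K = P̄·Hᵀ·S⁻¹ = [29/141; -37/141]
step 0: x' = x̄ + K·y = [-169/141, 26/141]
step 0: P' = (I − K·H)·P̄ = [710/47 227/47; 227/47 88/47]
step 1: x̄ = F·x = [130/47, -169/47]
step 1: P̄ = F·P·Fᵀ + Q = [1423/47 -2898/47; -2898/47 6578/47]
step 1: y = z − H·x̄ = [-684/47]
step 1: S = H·P̄·Hᵀ + R = [78154/47]
step 1: K = P̄·Hᵀ·S⁻¹ = [10117/78154; -492/1699]
step 1: x' = x̄ + K·y = [34468/39077, 1051/1699]
step 1: P' = (I − K·H)·P̄ = [188499/78154 1146/1699; 1146/1699 874/1699]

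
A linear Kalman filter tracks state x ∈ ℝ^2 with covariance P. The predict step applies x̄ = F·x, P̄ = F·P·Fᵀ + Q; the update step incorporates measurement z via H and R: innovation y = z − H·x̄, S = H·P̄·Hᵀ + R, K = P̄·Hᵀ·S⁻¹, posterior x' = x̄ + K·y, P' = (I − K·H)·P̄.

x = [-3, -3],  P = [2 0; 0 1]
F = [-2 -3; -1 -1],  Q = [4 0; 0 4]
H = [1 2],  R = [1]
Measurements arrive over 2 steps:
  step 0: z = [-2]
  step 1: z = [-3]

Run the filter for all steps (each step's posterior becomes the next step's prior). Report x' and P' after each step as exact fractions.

step 0: x̄ = F·x = [15, 6]
step 0: P̄ = F·P·Fᵀ + Q = [21 7; 7 7]
step 0: y = z − H·x̄ = [-29]
step 0: S = H·P̄·Hᵀ + R = [78]
step 0: K = P̄·Hᵀ·S⁻¹ = [35/78; 7/26]
step 0: x' = x̄ + K·y = [155/78, -47/26]
step 0: P' = (I − K·H)·P̄ = [413/78 -63/26; -63/26 35/26]
step 1: x̄ = F·x = [113/78, -7/39]
step 1: P̄ = F·P·Fᵀ + Q = [641/78 98/39; 98/39 226/39]
step 1: y = z − H·x̄ = [-319/78]
step 1: S = H·P̄·Hᵀ + R = [3311/78]
step 1: K = P̄·Hᵀ·S⁻¹ = [1033/3311; 100/301]
step 1: x' = x̄ + K·y = [52/301, -463/301]
step 1: P' = (I − K·H)·P̄ = [13529/3311 -568/301; -568/301 334/301]

step 0: x' = [155/78, -47/26], P' = [413/78 -63/26; -63/26 35/26]
step 1: x' = [52/301, -463/301], P' = [13529/3311 -568/301; -568/301 334/301]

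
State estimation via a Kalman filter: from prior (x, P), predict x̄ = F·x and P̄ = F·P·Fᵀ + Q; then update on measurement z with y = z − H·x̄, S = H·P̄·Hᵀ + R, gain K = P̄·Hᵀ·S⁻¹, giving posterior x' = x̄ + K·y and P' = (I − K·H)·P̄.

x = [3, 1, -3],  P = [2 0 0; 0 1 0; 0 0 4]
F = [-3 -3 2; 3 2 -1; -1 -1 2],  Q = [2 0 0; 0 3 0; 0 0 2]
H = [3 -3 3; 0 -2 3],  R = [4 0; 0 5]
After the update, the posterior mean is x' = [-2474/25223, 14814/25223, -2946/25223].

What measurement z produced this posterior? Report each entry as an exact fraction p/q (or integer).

x̄ = F·x = [-18, 14, -10]
P̄ = F·P·Fᵀ + Q = [45 -32 25; -32 29 -16; 25 -16 21]
S = H·P̄·Hᵀ + R = [2173 1020; 1020 502]
K = P̄·Hᵀ·S⁻¹ = [5916/25223 -10073/50446; -3921/25223 2641/25223; -1764/25223 16715/50446]
x' − x̄ = [451540/25223, -338308/25223, 249284/25223] = K·y
y = (KᵀK)⁻¹·Kᵀ·(x' − x̄) = [124, 56]
z = y + H·x̄ = [124, 56] + [-126, -58] = [-2, -2]

z = [-2, -2]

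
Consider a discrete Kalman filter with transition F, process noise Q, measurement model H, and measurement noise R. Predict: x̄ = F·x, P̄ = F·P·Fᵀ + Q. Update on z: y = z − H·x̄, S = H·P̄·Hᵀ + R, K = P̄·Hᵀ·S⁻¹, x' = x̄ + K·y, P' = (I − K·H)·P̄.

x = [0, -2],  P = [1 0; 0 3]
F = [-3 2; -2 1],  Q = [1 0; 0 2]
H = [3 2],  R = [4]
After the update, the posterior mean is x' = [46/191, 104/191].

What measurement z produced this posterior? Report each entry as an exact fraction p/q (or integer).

x̄ = F·x = [-4, -2]
P̄ = F·P·Fᵀ + Q = [22 12; 12 9]
S = H·P̄·Hᵀ + R = [382]
K = P̄·Hᵀ·S⁻¹ = [45/191; 27/191]
x' − x̄ = [810/191, 486/191] = K·y
y = (KᵀK)⁻¹·Kᵀ·(x' − x̄) = [18]
z = y + H·x̄ = [18] + [-16] = [2]

z = [2]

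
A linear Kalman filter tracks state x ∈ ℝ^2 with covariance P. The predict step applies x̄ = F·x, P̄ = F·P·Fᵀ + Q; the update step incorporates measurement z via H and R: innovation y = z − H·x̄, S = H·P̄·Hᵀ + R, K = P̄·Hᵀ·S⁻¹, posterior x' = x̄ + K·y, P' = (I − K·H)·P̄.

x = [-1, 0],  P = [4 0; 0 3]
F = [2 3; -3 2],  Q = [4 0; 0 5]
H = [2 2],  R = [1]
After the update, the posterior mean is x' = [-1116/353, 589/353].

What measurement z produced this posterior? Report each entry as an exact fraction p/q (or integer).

z = [-3]

x̄ = F·x = [-2, 3]
P̄ = F·P·Fᵀ + Q = [47 -6; -6 53]
S = H·P̄·Hᵀ + R = [353]
K = P̄·Hᵀ·S⁻¹ = [82/353; 94/353]
x' − x̄ = [-410/353, -470/353] = K·y
y = (KᵀK)⁻¹·Kᵀ·(x' − x̄) = [-5]
z = y + H·x̄ = [-5] + [2] = [-3]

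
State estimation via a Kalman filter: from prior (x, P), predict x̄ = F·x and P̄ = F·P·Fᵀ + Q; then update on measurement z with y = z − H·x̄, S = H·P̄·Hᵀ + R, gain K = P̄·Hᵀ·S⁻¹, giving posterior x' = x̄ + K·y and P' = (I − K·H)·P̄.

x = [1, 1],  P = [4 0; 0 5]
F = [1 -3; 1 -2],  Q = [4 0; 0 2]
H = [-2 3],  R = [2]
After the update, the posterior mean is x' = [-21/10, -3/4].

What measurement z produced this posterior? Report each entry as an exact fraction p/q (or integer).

x̄ = F·x = [-2, -1]
P̄ = F·P·Fᵀ + Q = [53 34; 34 26]
S = H·P̄·Hᵀ + R = [40]
K = P̄·Hᵀ·S⁻¹ = [-1/10; 1/4]
x' − x̄ = [-1/10, 1/4] = K·y
y = (KᵀK)⁻¹·Kᵀ·(x' − x̄) = [1]
z = y + H·x̄ = [1] + [1] = [2]

z = [2]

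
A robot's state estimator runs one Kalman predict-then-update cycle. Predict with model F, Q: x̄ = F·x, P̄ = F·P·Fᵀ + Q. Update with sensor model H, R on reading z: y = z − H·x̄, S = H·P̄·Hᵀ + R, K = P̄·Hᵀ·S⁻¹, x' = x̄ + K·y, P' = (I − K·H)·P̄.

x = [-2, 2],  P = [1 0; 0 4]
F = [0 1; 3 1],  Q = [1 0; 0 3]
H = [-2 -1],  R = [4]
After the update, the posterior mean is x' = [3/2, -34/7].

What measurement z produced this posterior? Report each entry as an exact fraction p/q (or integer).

z = [2]

x̄ = F·x = [2, -4]
P̄ = F·P·Fᵀ + Q = [5 4; 4 16]
S = H·P̄·Hᵀ + R = [56]
K = P̄·Hᵀ·S⁻¹ = [-1/4; -3/7]
x' − x̄ = [-1/2, -6/7] = K·y
y = (KᵀK)⁻¹·Kᵀ·(x' − x̄) = [2]
z = y + H·x̄ = [2] + [0] = [2]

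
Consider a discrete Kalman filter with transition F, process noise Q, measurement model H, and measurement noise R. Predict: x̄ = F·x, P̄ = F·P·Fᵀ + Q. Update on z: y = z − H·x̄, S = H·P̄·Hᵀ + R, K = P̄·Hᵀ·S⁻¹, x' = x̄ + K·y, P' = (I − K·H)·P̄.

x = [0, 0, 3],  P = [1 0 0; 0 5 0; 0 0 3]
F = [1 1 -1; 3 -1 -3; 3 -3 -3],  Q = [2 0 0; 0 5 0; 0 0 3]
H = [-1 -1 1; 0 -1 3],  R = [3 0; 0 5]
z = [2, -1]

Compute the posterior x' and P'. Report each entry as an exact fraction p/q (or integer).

x' = [-25719/18962, -20684/9481, -11025/9481]
P' = [45689/18962 -12907/9481 -3204/9481; -12907/9481 56665/9481 24600/9481; -3204/9481 24600/9481 15285/9481]

x̄ = F·x = [-3, -9, -9]
P̄ = F·P·Fᵀ + Q = [11 7 -3; 7 46 51; -3 51 84]
y = z − H·x̄ = [-1, 17]
S = H·P̄·Hᵀ + R = [62 110; 110 501]
K = P̄·Hᵀ·S⁻¹ = [-8761/18962 659/9481; -6386/9481 3427/9481; -2037/9481 4251/9481]
x' = x̄ + K·y = [-25719/18962, -20684/9481, -11025/9481]
P' = (I − K·H)·P̄ = [45689/18962 -12907/9481 -3204/9481; -12907/9481 56665/9481 24600/9481; -3204/9481 24600/9481 15285/9481]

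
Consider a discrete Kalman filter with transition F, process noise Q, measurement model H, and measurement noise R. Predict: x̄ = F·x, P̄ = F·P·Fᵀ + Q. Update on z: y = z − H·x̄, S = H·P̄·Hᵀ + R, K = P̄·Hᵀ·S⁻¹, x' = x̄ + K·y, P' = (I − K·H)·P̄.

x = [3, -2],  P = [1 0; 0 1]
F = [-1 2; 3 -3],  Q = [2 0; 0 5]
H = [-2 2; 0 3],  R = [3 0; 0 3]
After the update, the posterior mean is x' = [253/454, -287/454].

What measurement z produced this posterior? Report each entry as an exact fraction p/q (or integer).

x̄ = F·x = [-7, 15]
P̄ = F·P·Fᵀ + Q = [7 -9; -9 23]
S = H·P̄·Hᵀ + R = [195 192; 192 210]
K = P̄·Hᵀ·S⁻¹ = [-256/681 293/1362; 32/681 389/1362]
x' − x̄ = [3431/454, -7097/454] = K·y
y = (KᵀK)⁻¹·Kᵀ·(x' − x̄) = [-47, -47]
z = y + H·x̄ = [-47, -47] + [44, 45] = [-3, -2]

z = [-3, -2]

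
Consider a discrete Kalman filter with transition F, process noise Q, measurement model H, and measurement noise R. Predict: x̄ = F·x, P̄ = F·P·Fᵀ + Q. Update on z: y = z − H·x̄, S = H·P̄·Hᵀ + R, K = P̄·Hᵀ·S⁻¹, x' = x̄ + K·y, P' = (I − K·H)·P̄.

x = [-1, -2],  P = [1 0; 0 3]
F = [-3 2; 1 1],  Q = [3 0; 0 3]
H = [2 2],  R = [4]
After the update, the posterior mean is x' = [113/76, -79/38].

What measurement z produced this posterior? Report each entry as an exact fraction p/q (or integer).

x̄ = F·x = [-1, -3]
P̄ = F·P·Fᵀ + Q = [24 3; 3 7]
S = H·P̄·Hᵀ + R = [152]
K = P̄·Hᵀ·S⁻¹ = [27/76; 5/38]
x' − x̄ = [189/76, 35/38] = K·y
y = (KᵀK)⁻¹·Kᵀ·(x' − x̄) = [7]
z = y + H·x̄ = [7] + [-8] = [-1]

z = [-1]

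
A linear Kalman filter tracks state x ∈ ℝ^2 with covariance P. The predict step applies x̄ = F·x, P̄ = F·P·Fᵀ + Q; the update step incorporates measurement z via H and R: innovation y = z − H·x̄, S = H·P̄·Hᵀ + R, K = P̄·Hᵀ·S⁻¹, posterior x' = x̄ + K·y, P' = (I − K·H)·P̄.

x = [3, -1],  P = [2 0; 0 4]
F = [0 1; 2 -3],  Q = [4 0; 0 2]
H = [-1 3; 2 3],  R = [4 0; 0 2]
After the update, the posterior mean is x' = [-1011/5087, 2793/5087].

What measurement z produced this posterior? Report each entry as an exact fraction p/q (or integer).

x̄ = F·x = [-1, 9]
P̄ = F·P·Fᵀ + Q = [8 -12; -12 46]
S = H·P̄·Hᵀ + R = [498 362; 362 304]
K = P̄·Hᵀ·S⁻¹ = [-1534/5087 1492/5087; 1083/5087 618/5087]
x' − x̄ = [4076/5087, -42990/5087] = K·y
y = (KᵀK)⁻¹·Kᵀ·(x' − x̄) = [-26, -24]
z = y + H·x̄ = [-26, -24] + [28, 25] = [2, 1]

z = [2, 1]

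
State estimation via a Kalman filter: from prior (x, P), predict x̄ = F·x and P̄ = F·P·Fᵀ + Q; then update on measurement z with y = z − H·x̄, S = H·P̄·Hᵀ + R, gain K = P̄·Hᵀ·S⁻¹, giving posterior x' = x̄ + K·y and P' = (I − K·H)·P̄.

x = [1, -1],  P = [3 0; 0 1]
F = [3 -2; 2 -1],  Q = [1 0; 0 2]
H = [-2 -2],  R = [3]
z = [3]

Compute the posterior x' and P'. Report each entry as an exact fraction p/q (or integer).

x̄ = F·x = [5, 3]
P̄ = F·P·Fᵀ + Q = [32 20; 20 15]
y = z − H·x̄ = [19]
S = H·P̄·Hᵀ + R = [351]
K = P̄·Hᵀ·S⁻¹ = [-8/27; -70/351]
x' = x̄ + K·y = [-17/27, -277/351]
P' = (I − K·H)·P̄ = [32/27 -20/27; -20/27 365/351]

x' = [-17/27, -277/351]
P' = [32/27 -20/27; -20/27 365/351]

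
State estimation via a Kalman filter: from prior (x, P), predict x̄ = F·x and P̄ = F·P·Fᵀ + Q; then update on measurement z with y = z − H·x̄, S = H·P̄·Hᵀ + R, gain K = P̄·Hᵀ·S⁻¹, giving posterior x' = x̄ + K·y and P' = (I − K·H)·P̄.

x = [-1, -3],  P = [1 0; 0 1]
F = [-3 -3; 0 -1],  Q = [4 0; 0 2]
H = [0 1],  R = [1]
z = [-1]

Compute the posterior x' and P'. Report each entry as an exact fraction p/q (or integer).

x̄ = F·x = [12, 3]
P̄ = F·P·Fᵀ + Q = [22 3; 3 3]
y = z − H·x̄ = [-4]
S = H·P̄·Hᵀ + R = [4]
K = P̄·Hᵀ·S⁻¹ = [3/4; 3/4]
x' = x̄ + K·y = [9, 0]
P' = (I − K·H)·P̄ = [79/4 3/4; 3/4 3/4]

x' = [9, 0]
P' = [79/4 3/4; 3/4 3/4]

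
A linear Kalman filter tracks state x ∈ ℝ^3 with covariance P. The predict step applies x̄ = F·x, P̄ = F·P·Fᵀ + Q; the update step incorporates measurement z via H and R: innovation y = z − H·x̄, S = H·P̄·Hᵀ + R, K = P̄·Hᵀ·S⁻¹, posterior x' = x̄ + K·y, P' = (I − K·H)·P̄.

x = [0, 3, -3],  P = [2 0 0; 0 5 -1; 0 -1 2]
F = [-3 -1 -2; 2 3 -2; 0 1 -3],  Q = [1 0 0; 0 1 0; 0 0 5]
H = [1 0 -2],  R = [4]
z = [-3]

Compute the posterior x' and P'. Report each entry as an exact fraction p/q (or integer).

x̄ = F·x = [3, 15, 12]
P̄ = F·P·Fᵀ + Q = [28 -15 6; -15 74 38; 6 38 34]
y = z − H·x̄ = [18]
S = H·P̄·Hᵀ + R = [144]
K = P̄·Hᵀ·S⁻¹ = [1/9; -91/144; -31/72]
x' = x̄ + K·y = [5, 29/8, 17/4]
P' = (I − K·H)·P̄ = [236/9 -44/9 116/9; -44/9 2375/144 -85/72; 116/9 -85/72 263/36]

x' = [5, 29/8, 17/4]
P' = [236/9 -44/9 116/9; -44/9 2375/144 -85/72; 116/9 -85/72 263/36]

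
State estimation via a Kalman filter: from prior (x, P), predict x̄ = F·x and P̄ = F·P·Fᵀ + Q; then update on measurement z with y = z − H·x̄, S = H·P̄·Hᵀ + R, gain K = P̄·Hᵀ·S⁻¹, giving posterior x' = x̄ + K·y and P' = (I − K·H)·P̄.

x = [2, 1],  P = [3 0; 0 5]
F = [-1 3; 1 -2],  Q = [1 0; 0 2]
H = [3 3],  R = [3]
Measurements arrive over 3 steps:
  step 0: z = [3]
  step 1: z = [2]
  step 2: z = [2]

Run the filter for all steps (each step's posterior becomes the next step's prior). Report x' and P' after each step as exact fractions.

step 0: x' = [1, 0], P' = [457/25 -441/25; -441/25 433/25]
step 1: x' = [1981/1549, -965/1549], P' = [61442/1549 -59677/1549; -59677/1549 58420/1549]
step 2: x' = [157251/95375, -1737/1750], P' = [4141869/95375 -36914/875; -36914/875 72237/1750]

step 0: x̄ = F·x = [1, 0]
step 0: P̄ = F·P·Fᵀ + Q = [49 -33; -33 25]
step 0: y = z − H·x̄ = [0]
step 0: S = H·P̄·Hᵀ + R = [75]
step 0: K = P̄·Hᵀ·S⁻¹ = [16/25; -8/25]
step 0: x' = x̄ + K·y = [1, 0]
step 0: P' = (I − K·H)·P̄ = [457/25 -441/25; -441/25 433/25]
step 1: x̄ = F·x = [-1, 1]
step 1: P̄ = F·P·Fᵀ + Q = [281 -1052/5; -1052/5 4003/25]
step 1: y = z − H·x̄ = [2]
step 1: S = H·P̄·Hᵀ + R = [4647/25]
step 1: K = P̄·Hᵀ·S⁻¹ = [1765/1549; -1257/1549]
step 1: x' = x̄ + K·y = [1981/1549, -965/1549]
step 1: P' = (I − K·H)·P̄ = [61442/1549 -59677/1549; -59677/1549 58420/1549]
step 2: x̄ = F·x = [-4876/1549, 3911/1549]
step 2: P̄ = F·P·Fᵀ + Q = [946833/1549 -710347/1549; -710347/1549 536928/1549]
step 2: y = z − H·x̄ = [5993/1549]
step 2: S = H·P̄·Hᵀ + R = [572250/1549]
step 2: K = P̄·Hᵀ·S⁻¹ = [118243/95375; -1591/1750]
step 2: x' = x̄ + K·y = [157251/95375, -1737/1750]
step 2: P' = (I − K·H)·P̄ = [4141869/95375 -36914/875; -36914/875 72237/1750]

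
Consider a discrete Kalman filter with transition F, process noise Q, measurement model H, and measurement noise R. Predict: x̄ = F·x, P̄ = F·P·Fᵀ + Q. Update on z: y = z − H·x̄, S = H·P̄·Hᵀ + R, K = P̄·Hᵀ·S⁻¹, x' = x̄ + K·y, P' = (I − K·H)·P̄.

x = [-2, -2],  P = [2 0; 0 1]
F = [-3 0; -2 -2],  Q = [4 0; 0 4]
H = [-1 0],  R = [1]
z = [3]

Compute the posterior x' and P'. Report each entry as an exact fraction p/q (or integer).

x' = [-60/23, 76/23]
P' = [22/23 12/23; 12/23 224/23]

x̄ = F·x = [6, 8]
P̄ = F·P·Fᵀ + Q = [22 12; 12 16]
y = z − H·x̄ = [9]
S = H·P̄·Hᵀ + R = [23]
K = P̄·Hᵀ·S⁻¹ = [-22/23; -12/23]
x' = x̄ + K·y = [-60/23, 76/23]
P' = (I − K·H)·P̄ = [22/23 12/23; 12/23 224/23]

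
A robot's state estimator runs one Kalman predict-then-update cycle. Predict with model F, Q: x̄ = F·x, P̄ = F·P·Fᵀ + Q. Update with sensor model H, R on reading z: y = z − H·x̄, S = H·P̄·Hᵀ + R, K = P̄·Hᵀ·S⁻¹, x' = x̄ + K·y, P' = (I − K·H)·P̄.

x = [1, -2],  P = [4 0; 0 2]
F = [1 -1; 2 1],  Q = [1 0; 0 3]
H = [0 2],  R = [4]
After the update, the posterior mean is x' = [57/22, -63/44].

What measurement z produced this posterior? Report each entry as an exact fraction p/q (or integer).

x̄ = F·x = [3, 0]
P̄ = F·P·Fᵀ + Q = [7 6; 6 21]
S = H·P̄·Hᵀ + R = [88]
K = P̄·Hᵀ·S⁻¹ = [3/22; 21/44]
x' − x̄ = [-9/22, -63/44] = K·y
y = (KᵀK)⁻¹·Kᵀ·(x' − x̄) = [-3]
z = y + H·x̄ = [-3] + [0] = [-3]

z = [-3]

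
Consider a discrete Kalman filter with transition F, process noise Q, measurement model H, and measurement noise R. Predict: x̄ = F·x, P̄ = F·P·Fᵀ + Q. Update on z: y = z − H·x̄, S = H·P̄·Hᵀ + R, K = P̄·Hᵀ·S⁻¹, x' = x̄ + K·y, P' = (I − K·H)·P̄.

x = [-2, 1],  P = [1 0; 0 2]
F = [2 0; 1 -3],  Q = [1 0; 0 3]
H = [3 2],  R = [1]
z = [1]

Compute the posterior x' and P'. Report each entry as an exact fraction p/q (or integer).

x̄ = F·x = [-4, -5]
P̄ = F·P·Fᵀ + Q = [5 2; 2 22]
y = z − H·x̄ = [23]
S = H·P̄·Hᵀ + R = [158]
K = P̄·Hᵀ·S⁻¹ = [19/158; 25/79]
x' = x̄ + K·y = [-195/158, 180/79]
P' = (I − K·H)·P̄ = [429/158 -317/79; -317/79 488/79]

x' = [-195/158, 180/79]
P' = [429/158 -317/79; -317/79 488/79]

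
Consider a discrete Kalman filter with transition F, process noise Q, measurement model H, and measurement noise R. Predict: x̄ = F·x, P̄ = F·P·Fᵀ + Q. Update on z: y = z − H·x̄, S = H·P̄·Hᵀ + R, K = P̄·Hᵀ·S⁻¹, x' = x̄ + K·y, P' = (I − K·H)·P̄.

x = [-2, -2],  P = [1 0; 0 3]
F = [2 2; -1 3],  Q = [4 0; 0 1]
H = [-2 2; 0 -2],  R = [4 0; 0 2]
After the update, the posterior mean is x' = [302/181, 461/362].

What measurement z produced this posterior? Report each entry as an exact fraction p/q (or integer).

z = [-2, -3]

x̄ = F·x = [-8, -4]
P̄ = F·P·Fᵀ + Q = [20 16; 16 29]
S = H·P̄·Hᵀ + R = [72 -52; -52 118]
K = P̄·Hᵀ·S⁻¹ = [-163/362 -85/181; 13/1448 -353/724]
x' − x̄ = [1750/181, 1909/362] = K·y
y = (KᵀK)⁻¹·Kᵀ·(x' − x̄) = [-10, -11]
z = y + H·x̄ = [-10, -11] + [8, 8] = [-2, -3]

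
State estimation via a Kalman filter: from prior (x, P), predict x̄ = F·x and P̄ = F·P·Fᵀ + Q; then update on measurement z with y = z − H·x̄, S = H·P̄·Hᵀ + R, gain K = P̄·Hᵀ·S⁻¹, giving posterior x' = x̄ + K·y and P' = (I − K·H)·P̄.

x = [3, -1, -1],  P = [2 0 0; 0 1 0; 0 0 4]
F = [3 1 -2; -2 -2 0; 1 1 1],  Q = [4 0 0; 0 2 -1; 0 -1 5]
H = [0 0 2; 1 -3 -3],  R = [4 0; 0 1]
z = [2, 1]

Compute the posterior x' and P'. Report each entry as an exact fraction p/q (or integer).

x' = [1502/473, -191/473, 521/473]
P' = [10702/1419 945/473 553/1419; 945/473 1435/946 -371/473; 553/1419 -371/473 1300/1419]

x̄ = F·x = [10, -4, 1]
P̄ = F·P·Fᵀ + Q = [39 -14 -1; -14 14 -7; -1 -7 12]
y = z − H·x̄ = [0, -18]
S = H·P̄·Hᵀ + R = [52 -32; -32 238]
K = P̄·Hᵀ·S⁻¹ = [553/2838 538/1419; -371/946 -189/946; 650/1419 -8/1419]
x' = x̄ + K·y = [1502/473, -191/473, 521/473]
P' = (I − K·H)·P̄ = [10702/1419 945/473 553/1419; 945/473 1435/946 -371/473; 553/1419 -371/473 1300/1419]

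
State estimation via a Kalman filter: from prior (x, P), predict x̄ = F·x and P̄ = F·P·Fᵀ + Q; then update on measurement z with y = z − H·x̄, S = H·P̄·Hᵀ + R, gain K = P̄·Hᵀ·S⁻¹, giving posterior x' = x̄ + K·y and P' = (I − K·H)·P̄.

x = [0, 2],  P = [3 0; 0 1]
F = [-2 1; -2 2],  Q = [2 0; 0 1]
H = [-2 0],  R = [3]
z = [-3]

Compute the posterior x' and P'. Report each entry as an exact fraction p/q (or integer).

x' = [32/21, 32/9]
P' = [5/7 2/3; 2/3 41/9]

x̄ = F·x = [2, 4]
P̄ = F·P·Fᵀ + Q = [15 14; 14 17]
y = z − H·x̄ = [1]
S = H·P̄·Hᵀ + R = [63]
K = P̄·Hᵀ·S⁻¹ = [-10/21; -4/9]
x' = x̄ + K·y = [32/21, 32/9]
P' = (I − K·H)·P̄ = [5/7 2/3; 2/3 41/9]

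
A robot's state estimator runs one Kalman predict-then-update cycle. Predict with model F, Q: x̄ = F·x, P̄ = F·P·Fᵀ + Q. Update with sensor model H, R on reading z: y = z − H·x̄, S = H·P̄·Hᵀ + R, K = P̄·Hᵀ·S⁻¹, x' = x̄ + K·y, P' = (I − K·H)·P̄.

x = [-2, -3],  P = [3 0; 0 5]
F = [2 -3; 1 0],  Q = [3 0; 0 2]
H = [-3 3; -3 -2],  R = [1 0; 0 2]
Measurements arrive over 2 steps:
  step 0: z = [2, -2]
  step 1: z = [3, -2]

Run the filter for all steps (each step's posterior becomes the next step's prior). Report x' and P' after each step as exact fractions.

step 0: x̄ = F·x = [5, -2]
step 0: P̄ = F·P·Fᵀ + Q = [60 6; 6 5]
step 0: y = z − H·x̄ = [23, 9]
step 0: S = H·P̄·Hᵀ + R = [478 492; 492 634]
step 0: K = P̄·Hᵀ·S⁻¹ = [-2061/15247 -3018/15247; 5937/30494 -2977/15247]
step 0: x' = x̄ + K·y = [1670/15247, 21977/30494]
step 0: P' = (I − K·H)·P̄ = [1482/15247 795/15247; 795/15247 3569/30494]
step 1: x̄ = F·x = [-307/158, 1670/15247]
step 1: P̄ = F·P·Fᵀ + Q = [603/158 3/79; 3/79 31976/15247]
step 1: y = z − H·x̄ = [-96291/30494, -232061/30494]
step 1: S = H·P̄·Hᵀ + R = [1632629/30494 660225/30494; 660225/30494 1378103/30494]
step 1: K = P̄·Hᵀ·S⁻¹ = [-8012106/59488223 -11332623/59488223; 11357934/59488223 -11112548/59488223]
step 1: x' = x̄ + K·y = [-4046146/59488223, 55217841/59488223]
step 1: P' = (I − K·H)·P̄ = [5601330/59488223 2930628/59488223; 2930628/59488223 6716606/59488223]

step 0: x' = [1670/15247, 21977/30494], P' = [1482/15247 795/15247; 795/15247 3569/30494]
step 1: x' = [-4046146/59488223, 55217841/59488223], P' = [5601330/59488223 2930628/59488223; 2930628/59488223 6716606/59488223]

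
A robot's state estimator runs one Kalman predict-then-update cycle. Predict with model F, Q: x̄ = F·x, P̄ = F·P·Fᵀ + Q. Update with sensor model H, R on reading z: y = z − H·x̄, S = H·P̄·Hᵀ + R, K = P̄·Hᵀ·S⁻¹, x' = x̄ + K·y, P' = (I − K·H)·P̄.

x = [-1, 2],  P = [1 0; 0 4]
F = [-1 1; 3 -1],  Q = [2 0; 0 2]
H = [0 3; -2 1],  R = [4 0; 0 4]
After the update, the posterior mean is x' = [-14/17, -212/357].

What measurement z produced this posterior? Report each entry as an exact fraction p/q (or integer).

z = [-2, 2]

x̄ = F·x = [3, -5]
P̄ = F·P·Fᵀ + Q = [7 -7; -7 15]
S = H·P̄·Hᵀ + R = [139 87; 87 75]
K = P̄·Hᵀ·S⁻¹ = [3/34 -13/34; 71/238 29/714]
x' − x̄ = [-65/17, 1573/357] = K·y
y = (KᵀK)⁻¹·Kᵀ·(x' − x̄) = [13, 13]
z = y + H·x̄ = [13, 13] + [-15, -11] = [-2, 2]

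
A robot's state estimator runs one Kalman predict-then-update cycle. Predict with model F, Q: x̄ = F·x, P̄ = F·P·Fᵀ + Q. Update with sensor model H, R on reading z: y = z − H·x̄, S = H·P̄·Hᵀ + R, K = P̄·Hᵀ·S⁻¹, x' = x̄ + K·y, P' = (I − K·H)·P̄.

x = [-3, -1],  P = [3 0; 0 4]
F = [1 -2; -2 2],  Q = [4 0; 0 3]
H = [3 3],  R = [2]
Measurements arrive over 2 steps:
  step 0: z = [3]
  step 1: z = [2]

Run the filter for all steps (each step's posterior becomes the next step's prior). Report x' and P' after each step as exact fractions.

step 0: x' = [-55/46, 103/46], P' = [2107/92 -2105/92; -2105/92 2123/92]
step 1: x' = [-113202/24943, 129928/24943], P' = [1794071/24943 -1805969/24943; -1805969/24943 1823369/24943]

step 0: x̄ = F·x = [-1, 4]
step 0: P̄ = F·P·Fᵀ + Q = [23 -22; -22 31]
step 0: y = z − H·x̄ = [-6]
step 0: S = H·P̄·Hᵀ + R = [92]
step 0: K = P̄·Hᵀ·S⁻¹ = [3/92; 27/92]
step 0: x' = x̄ + K·y = [-55/46, 103/46]
step 0: P' = (I − K·H)·P̄ = [2107/92 -2105/92; -2105/92 2123/92]
step 1: x̄ = F·x = [-261/46, 158/23]
step 1: P̄ = F·P·Fᵀ + Q = [19387/92 -6334/23; -6334/23 8509/23]
step 1: y = z − H·x̄ = [-73/46]
step 1: S = H·P̄·Hᵀ + R = [24943/92]
step 1: K = P̄·Hᵀ·S⁻¹ = [-17847/24943; 26100/24943]
step 1: x' = x̄ + K·y = [-113202/24943, 129928/24943]
step 1: P' = (I − K·H)·P̄ = [1794071/24943 -1805969/24943; -1805969/24943 1823369/24943]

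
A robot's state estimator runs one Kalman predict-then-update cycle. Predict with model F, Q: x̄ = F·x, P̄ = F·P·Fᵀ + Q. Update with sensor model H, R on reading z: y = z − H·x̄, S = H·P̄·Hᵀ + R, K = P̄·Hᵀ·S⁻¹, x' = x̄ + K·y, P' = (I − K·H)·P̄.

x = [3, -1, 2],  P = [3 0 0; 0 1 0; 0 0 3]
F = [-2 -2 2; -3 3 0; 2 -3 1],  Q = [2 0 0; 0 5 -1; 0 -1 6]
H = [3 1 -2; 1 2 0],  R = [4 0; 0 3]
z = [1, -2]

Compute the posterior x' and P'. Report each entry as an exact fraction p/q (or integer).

x' = [88710/16231, -61693/16231, 95061/16231]
P' = [186834/16231 -99582/16231 220224/16231; -99582/16231 63654/16231 -113532/16231; 220224/16231 -113532/16231 275474/16231]

x̄ = F·x = [0, -12, 11]
P̄ = F·P·Fᵀ + Q = [30 12 0; 12 41 -28; 0 -28 30]
y = z − H·x̄ = [35, 22]
S = H·P̄·Hᵀ + R = [619 368; 368 245]
K = P̄·Hᵀ·S⁻¹ = [5118/16231 -4110/16231; -2007/16231 9242/16231; -952/16231 -2280/16231]
x' = x̄ + K·y = [88710/16231, -61693/16231, 95061/16231]
P' = (I − K·H)·P̄ = [186834/16231 -99582/16231 220224/16231; -99582/16231 63654/16231 -113532/16231; 220224/16231 -113532/16231 275474/16231]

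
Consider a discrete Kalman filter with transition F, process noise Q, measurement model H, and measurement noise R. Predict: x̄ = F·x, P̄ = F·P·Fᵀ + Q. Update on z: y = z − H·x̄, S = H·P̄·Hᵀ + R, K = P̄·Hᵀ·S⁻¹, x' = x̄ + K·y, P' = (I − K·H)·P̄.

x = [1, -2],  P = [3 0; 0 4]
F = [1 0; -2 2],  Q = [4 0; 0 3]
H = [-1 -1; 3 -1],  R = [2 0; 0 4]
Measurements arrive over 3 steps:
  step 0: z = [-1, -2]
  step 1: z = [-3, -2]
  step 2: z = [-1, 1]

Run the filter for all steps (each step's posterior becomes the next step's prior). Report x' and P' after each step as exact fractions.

step 0: x' = [-461/1634, 1533/1634], P' = [571/1634 157/1634; 157/1634 2115/1634]
step 1: x' = [126865/626891, 1684983/626891], P' = [214935/626891 58857/626891; 58857/626891 741419/626891]
step 2: x' = [31389905/57357148, 64658579/57357148], P' = [78631319/229428592 21331817/229428592; 21331817/229428592 269325783/229428592]

step 0: x̄ = F·x = [1, -6]
step 0: P̄ = F·P·Fᵀ + Q = [7 -6; -6 31]
step 0: y = z − H·x̄ = [-6, -11]
step 0: S = H·P̄·Hᵀ + R = [28 22; 22 134]
step 0: K = P̄·Hᵀ·S⁻¹ = [-182/817 389/1634; -568/817 -411/1634]
step 0: x' = x̄ + K·y = [-461/1634, 1533/1634]
step 0: P' = (I − K·H)·P̄ = [571/1634 157/1634; 157/1634 2115/1634]
step 1: x̄ = F·x = [-461/1634, 1994/817]
step 1: P̄ = F·P·Fᵀ + Q = [7107/1634 -414/817; -414/817 7195/817]
step 1: y = z − H·x̄ = [-1375/1634, 2103/1634]
step 1: S = H·P̄·Hᵀ + R = [23109/1634 -5275/1634; -5275/1634 89857/1634]
step 1: K = P̄·Hᵀ·S⁻¹ = [-136896/626891 146487/626891; -400138/626891 -141212/626891]
step 1: x' = x̄ + K·y = [126865/626891, 1684983/626891]
step 1: P' = (I − K·H)·P̄ = [214935/626891 58857/626891; 58857/626891 741419/626891]
step 2: x̄ = F·x = [126865/626891, 3116236/626891]
step 2: P̄ = F·P·Fᵀ + Q = [2722499/626891 -312156/626891; -312156/626891 5235233/626891]
step 2: y = z − H·x̄ = [2616210/626891, 3362532/626891]
step 2: S = H·P̄·Hᵀ + R = [8587202/626891 -2307952/626891; -2307952/626891 34118224/626891]
step 2: K = P̄·Hᵀ·S⁻¹ = [-3123848/14339287 53640535/229428592; -9083050/14339287 -51332583/229428592]
step 2: x' = x̄ + K·y = [31389905/57357148, 64658579/57357148]
step 2: P' = (I − K·H)·P̄ = [78631319/229428592 21331817/229428592; 21331817/229428592 269325783/229428592]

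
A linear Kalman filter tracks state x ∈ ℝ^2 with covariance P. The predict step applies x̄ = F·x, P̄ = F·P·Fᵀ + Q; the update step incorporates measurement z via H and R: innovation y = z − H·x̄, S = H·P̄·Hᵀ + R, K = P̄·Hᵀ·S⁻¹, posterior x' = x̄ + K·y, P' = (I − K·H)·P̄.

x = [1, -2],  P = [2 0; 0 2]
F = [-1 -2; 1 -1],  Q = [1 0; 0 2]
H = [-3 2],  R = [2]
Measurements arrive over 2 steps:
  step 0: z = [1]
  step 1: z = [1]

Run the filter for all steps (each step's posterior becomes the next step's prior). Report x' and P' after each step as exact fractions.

step 0: x̄ = F·x = [3, 3]
step 0: P̄ = F·P·Fᵀ + Q = [11 2; 2 6]
step 0: y = z − H·x̄ = [4]
step 0: S = H·P̄·Hᵀ + R = [101]
step 0: K = P̄·Hᵀ·S⁻¹ = [-29/101; 6/101]
step 0: x' = x̄ + K·y = [187/101, 327/101]
step 0: P' = (I − K·H)·P̄ = [270/101 376/101; 376/101 570/101]
step 1: x̄ = F·x = [-841/101, -140/101]
step 1: P̄ = F·P·Fᵀ + Q = [4155/101 494/101; 494/101 290/101]
step 1: y = z − H·x̄ = [-2142/101]
step 1: S = H·P̄·Hᵀ + R = [32829/101]
step 1: K = P̄·Hᵀ·S⁻¹ = [-11477/32829; -902/32829]
step 1: x' = x̄ + K·y = [-9985/10943, -8792/10943]
step 1: P' = (I − K·H)·P̄ = [46366/32829 58072/32829; 58072/32829 86206/32829]

step 0: x' = [187/101, 327/101], P' = [270/101 376/101; 376/101 570/101]
step 1: x' = [-9985/10943, -8792/10943], P' = [46366/32829 58072/32829; 58072/32829 86206/32829]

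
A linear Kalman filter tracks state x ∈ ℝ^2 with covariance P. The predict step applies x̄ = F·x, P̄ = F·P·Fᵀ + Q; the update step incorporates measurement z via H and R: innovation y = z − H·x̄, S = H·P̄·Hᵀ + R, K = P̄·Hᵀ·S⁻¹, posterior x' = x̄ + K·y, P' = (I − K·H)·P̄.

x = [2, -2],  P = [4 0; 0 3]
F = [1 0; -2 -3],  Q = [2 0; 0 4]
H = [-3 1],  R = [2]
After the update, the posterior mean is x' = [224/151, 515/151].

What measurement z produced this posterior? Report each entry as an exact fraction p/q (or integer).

x̄ = F·x = [2, 2]
P̄ = F·P·Fᵀ + Q = [6 -8; -8 47]
S = H·P̄·Hᵀ + R = [151]
K = P̄·Hᵀ·S⁻¹ = [-26/151; 71/151]
x' − x̄ = [-78/151, 213/151] = K·y
y = (KᵀK)⁻¹·Kᵀ·(x' − x̄) = [3]
z = y + H·x̄ = [3] + [-4] = [-1]

z = [-1]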